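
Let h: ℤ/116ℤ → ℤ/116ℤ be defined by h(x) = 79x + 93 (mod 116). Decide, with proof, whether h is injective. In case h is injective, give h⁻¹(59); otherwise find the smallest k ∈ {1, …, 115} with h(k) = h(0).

Suppose h(x_1) = h(x_2) in ℤ/116ℤ. Then 79x_1 + 93 ≡ 79x_2 + 93 (mod 116), so 79(x_1 − x_2) ≡ 0 (mod 116).
Since gcd(79, 116) = 1, 79 is invertible modulo 116, thus x_1 − x_2 ≡ 0 (mod 116), i.e. x_1 = x_2.
Therefore h is injective.
We now compute 79⁻¹ mod 116 explicitly. Euclid's algorithm: 116 = 1·79 + 37, 79 = 2·37 + 5, 37 = 7·5 + 2, 5 = 2·2 + 1; back-substituting gives 1 = 47·79 − 32·116, so 79⁻¹ ≡ 47 (mod 116).
Since h is injective, we compute h⁻¹(59): solve 79x + 93 ≡ 59 (mod 116), i.e. 79x ≡ 82 (mod 116).
Multiplying by 79⁻¹ = 47 gives x ≡ 47·82 = 3854 = 33·116 + 26 ≡ 26 (mod 116).
Check: h(26) = 79·26 + 93 = 2147 = 18·116 + 59 ≡ 59 (mod 116).

26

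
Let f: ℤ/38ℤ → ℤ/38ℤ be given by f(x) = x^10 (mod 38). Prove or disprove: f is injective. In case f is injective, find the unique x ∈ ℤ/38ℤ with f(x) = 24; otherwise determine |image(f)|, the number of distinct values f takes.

f(18): Repeated squaring mod 38: 18^1 ≡ 18, 18^2 ≡ 18² = 324 ≡ 20, 18^4 ≡ 20² = 400 ≡ 20, 18^8 ≡ 20² = 400 ≡ 20. Since 10 = 8 + 2, 18^10 ≡ 20·20: 20·20 = 400 ≡ 20. So 18^10 ≡ 20 (mod 38).
f(20): Repeated squaring mod 38: 20^1 ≡ 20, 20^2 ≡ 20² = 400 ≡ 20, 20^4 ≡ 20² = 400 ≡ 20, 20^8 ≡ 20² = 400 ≡ 20. Since 10 = 8 + 2, 20^10 ≡ 20·20: 20·20 = 400 ≡ 20. So 20^10 ≡ 20 (mod 38).
So f(18) = f(20) = 20 while 18 ≠ 20, hence f is not injective.
Since f is not injective, we determine |image(f)|. Computing x^10 mod 38 for each x (by repeated squaring, reducing mod 38 at every step), the values f(0), f(1), …, f(37) are: 0, 1, 36, 35, 4, 5, 6, 7, 30, 9, 28, 11, 26, 25, 24, 23, 16, 17, 20, 19, 20, 17, 16, 23, 24, 25, 26, 11, 28, 9, 30, 7, 6, 5, 4, 35, 36, 1.
The distinct values are {0, 1, 4, 5, 6, 7, 9, 11, 16, 17, 19, 20, 23, 24, 25, 26, 28, 30, 35, 36}; there are 20 of them.

20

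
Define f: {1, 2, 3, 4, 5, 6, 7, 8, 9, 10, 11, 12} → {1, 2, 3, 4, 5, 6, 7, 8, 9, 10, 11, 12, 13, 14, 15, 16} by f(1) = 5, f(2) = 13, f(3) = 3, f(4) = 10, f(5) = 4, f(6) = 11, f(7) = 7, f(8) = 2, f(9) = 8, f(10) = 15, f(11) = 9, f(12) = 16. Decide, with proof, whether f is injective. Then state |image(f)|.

12

The values f(1), …, f(12) are 5, 13, 3, 10, 4, 11, 7, 2, 8, 15, 9, 16 — all distinct.
So f(x_1) = f(x_2) only when x_1 = x_2, and f is injective.
The image of f is {2, 3, 4, 5, 7, 8, 9, 10, 11, 13, 15, 16}, which has 12 elements.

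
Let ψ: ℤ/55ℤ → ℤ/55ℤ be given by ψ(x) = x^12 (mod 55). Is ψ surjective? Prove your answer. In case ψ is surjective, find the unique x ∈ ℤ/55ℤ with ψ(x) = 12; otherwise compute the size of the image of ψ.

12

ψ(4): Repeated squaring mod 55: 4^1 ≡ 4, 4^2 ≡ 4² = 16, 4^4 ≡ 16² = 256 ≡ 36, 4^8 ≡ 36² = 1296 ≡ 31. Since 12 = 8 + 4, 4^12 ≡ 31·36: 31·36 = 1116 ≡ 16. So 4^12 ≡ 16 (mod 55).
ψ(7): Repeated squaring mod 55: 7^1 ≡ 7, 7^2 ≡ 7² = 49, 7^4 ≡ 49² = 2401 ≡ 36, 7^8 ≡ 36² = 1296 ≡ 31. Since 12 = 8 + 4, 7^12 ≡ 31·36: 31·36 = 1116 ≡ 16. So 7^12 ≡ 16 (mod 55).
So ψ(4) = ψ(7) = 16 while 4 ≠ 7, so ψ is not injective.
A non-injective map from the 55-element set ℤ/55ℤ to itself takes at most 54 distinct values, so it cannot be surjective. Hence ψ is not surjective.
Since ψ is not surjective, we determine |image(ψ)|. Computing x^12 mod 55 for each x (by repeated squaring, reducing mod 55 at every step), the values ψ(0), ψ(1), …, ψ(54) are: 0, 1, 26, 31, 16, 25, 36, 16, 31, 26, 45, 11, 1, 26, 31, 5, 36, 36, 16, 31, 15, 1, 11, 1, 26, 20, 16, 36, 36, 16, 20, 26, 1, 11, 1, 15, 31, 16, 36, 36, 5, 31, 26, 1, 11, 45, 26, 31, 16, 36, 25, 16, 31, 26, 1.
The distinct values are {0, 1, 5, 11, 15, 16, 20, 25, 26, 31, 36, 45}; there are 12 of them.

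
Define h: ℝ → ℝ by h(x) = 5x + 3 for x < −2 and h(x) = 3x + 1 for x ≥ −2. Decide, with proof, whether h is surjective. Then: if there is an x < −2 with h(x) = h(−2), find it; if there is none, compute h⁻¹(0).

Both pieces are strictly increasing (slopes 5 and 3), so each is injective on its own interval.
The left piece maps (−∞, −2) onto (−∞, −7); the right piece maps [−2, ∞) onto [−5, ∞).
The union (−∞, −7) ∪ [−5, ∞) omits the interval between −7 and −5; in particular −7 has no preimage. So h is not surjective.
Because the two images are disjoint, no x < −2 has h(x) = h(−2), so we compute h⁻¹(0): 0 lies in [−5, ∞), so solve 3x + 1 = 0: x = (0 − 1)/3 = −1/3.

-1/3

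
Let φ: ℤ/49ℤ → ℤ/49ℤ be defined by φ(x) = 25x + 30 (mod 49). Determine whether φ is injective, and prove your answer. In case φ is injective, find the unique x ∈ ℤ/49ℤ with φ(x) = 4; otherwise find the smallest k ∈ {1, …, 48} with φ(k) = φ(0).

46

Recall that injectivity means: for all a, b in the domain, φ(a) = φ(b) implies a = b.
If φ(a) = φ(b), then 25a ≡ 25b (mod 49). Because gcd(25, 49) = 1, we may cancel 25 to get a ≡ b (mod 49).
Thus φ is injective.
We now compute 25⁻¹ mod 49 explicitly. Euclid's algorithm: 49 = 1·25 + 24, 25 = 1·24 + 1; back-substituting gives 1 = 2·25 − 1·49, so 25⁻¹ ≡ 2 (mod 49).
Since φ is injective, we find φ⁻¹(4): we need 25x ≡ 4 − 30 ≡ 23 (mod 49). Using 25⁻¹ = 2: x ≡ 2·23 = 46, so x = 46.
Check: φ(46) = 25·46 + 30 = 1180 = 24·49 + 4 ≡ 4 (mod 49).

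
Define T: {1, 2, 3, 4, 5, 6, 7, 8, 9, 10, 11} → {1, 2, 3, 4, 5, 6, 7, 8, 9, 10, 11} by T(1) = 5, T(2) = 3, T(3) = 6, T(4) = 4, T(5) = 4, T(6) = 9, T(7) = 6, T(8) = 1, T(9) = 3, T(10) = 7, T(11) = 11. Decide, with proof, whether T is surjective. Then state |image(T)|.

No element maps to 2, so T is not surjective.
The image of T is {1, 3, 4, 5, 6, 7, 9, 11}, which has 8 elements.

8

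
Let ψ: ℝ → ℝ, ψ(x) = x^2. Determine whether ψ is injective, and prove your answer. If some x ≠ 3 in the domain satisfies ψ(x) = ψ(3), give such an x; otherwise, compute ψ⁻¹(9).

-3

ψ(3) = 9 = (−3)^2 = ψ(−3) (since 2 is even), with 3 ≠ −3. So ψ is not injective.
For the follow-up, such an x exists: taking x = −3 ∈ ℝ gives ψ(−3) = 9 = ψ(3) with −3 ≠ 3.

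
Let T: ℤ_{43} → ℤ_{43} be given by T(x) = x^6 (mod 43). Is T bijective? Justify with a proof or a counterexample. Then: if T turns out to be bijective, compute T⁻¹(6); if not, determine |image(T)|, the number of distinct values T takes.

T(1) = 1^6 = 1.
T(6): Repeated squaring mod 43: 6^1 ≡ 6, 6^2 ≡ 6² = 36, 6^4 ≡ 36² = 1296 ≡ 6. Since 6 = 4 + 2, 6^6 ≡ 6·36: 6·36 = 216 ≡ 1. So 6^6 ≡ 1 (mod 43).
So T(1) = T(6) = 1 while 1 ≠ 6, therefore T is not injective, hence not bijective.
Since T is not bijective, we determine |image(T)|. Computing x^6 mod 43 for each x (by repeated squaring, reducing mod 43 at every step), the values T(0), T(1), …, T(42) are: 0, 1, 21, 41, 11, 16, 1, 1, 16, 4, 35, 4, 21, 16, 21, 11, 35, 35, 41, 11, 4, 41, 41, 4, 11, 41, 35, 35, 11, 21, 16, 21, 4, 35, 4, 16, 1, 1, 16, 11, 41, 21, 1.
The distinct values are {0, 1, 4, 11, 16, 21, 35, 41}; there are 8 of them.

8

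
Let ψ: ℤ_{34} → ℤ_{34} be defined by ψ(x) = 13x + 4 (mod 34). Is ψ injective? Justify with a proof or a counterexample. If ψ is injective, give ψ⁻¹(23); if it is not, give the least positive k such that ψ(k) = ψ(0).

If ψ(a) = ψ(b), then 13a ≡ 13b (mod 34). Because gcd(13, 34) = 1, we may cancel 13 to get a ≡ b (mod 34).
Therefore ψ is injective.
We now compute 13⁻¹ mod 34 explicitly. Euclid's algorithm: 34 = 2·13 + 8, 13 = 1·8 + 5, 8 = 1·5 + 3, 5 = 1·3 + 2, 3 = 1·2 + 1; back-substituting gives 1 = 21·13 − 8·34, so 13⁻¹ ≡ 21 (mod 34).
Since ψ is injective, we compute ψ⁻¹(23): solve 13x + 4 ≡ 23 (mod 34), i.e. 13x ≡ 19 (mod 34).
Multiplying by 13⁻¹ = 21 gives x ≡ 21·19 = 399 = 11·34 + 25 ≡ 25 (mod 34).
Check: ψ(25) = 13·25 + 4 = 329 = 9·34 + 23 ≡ 23 (mod 34).

25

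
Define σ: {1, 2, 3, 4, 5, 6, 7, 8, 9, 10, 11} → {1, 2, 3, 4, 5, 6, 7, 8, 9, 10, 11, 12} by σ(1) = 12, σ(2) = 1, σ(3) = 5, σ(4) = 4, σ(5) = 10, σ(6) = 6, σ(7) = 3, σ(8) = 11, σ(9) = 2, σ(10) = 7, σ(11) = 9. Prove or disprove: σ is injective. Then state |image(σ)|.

The values σ(1), …, σ(11) are 12, 1, 5, 4, 10, 6, 3, 11, 2, 7, 9 — all distinct.
So σ(u) = σ(v) only when u = v, and σ is injective.
The image of σ is {1, 2, 3, 4, 5, 6, 7, 9, 10, 11, 12}, which has 11 elements.

11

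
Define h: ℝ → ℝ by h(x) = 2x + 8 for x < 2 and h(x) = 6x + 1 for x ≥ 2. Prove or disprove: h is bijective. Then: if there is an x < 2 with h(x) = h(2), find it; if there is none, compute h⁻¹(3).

-5/2

Both pieces are strictly increasing (slopes 2 and 6), so each is injective on its own interval.
The left piece maps (−∞, 2) onto (−∞, 12); the right piece maps [2, ∞) onto [13, ∞).
The images leave a gap (12 has no preimage), so h is not surjective, hence not bijective.
Because the two images are disjoint, no x < 2 has h(x) = h(2), so we compute h⁻¹(3): 3 lies in (−∞, 12), so solve 2x + 8 = 3: x = (3 − 8)/2 = −5/2.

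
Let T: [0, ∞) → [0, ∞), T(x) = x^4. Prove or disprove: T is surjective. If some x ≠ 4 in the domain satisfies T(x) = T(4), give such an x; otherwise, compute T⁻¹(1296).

6

For any y ∈ [0, ∞), x = y^{1/4} ∈ [0, ∞) gives T(x) = y, so T is surjective.
Since x ↦ x^4 is strictly increasing on [0, ∞), it is injective there, so no x ≠ 4 in the domain has T(x) = T(4). We therefore compute T⁻¹(1296) = 1296^{1/4} = 6 (indeed 6^4 = 1296).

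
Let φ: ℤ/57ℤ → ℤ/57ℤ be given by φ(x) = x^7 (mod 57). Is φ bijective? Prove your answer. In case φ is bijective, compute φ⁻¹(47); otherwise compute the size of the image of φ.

44

Computing x^7 mod 57 for each x (by repeated squaring, reducing mod 57 at every step), the values φ(0), φ(1), …, φ(56) are: 0, 1, 14, 21, 25, 35, 9, 7, 8, 42, 34, 11, 12, 10, 41, 51, 55, 5, 18, 19, 20, 33, 40, 44, 54, 28, 26, 27, 4, 53, 30, 31, 29, 3, 13, 17, 24, 37, 38, 39, 52, 2, 6, 16, 47, 45, 46, 23, 15, 49, 50, 48, 22, 32, 36, 43, 56.
Every element of ℤ/57ℤ appears exactly once in this list, so φ is a bijection, and in particular bijective.
Since φ is bijective, we read off the preimage of 47 from the same table: φ(44) = 47, so φ⁻¹(47) = 44.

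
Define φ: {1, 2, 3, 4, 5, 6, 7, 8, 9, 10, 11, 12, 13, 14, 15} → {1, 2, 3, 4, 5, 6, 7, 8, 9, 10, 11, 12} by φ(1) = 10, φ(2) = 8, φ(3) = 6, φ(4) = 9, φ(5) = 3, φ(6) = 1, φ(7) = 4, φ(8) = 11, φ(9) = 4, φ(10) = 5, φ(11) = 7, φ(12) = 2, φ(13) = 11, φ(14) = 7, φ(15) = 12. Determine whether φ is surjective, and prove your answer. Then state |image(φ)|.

12

Every element of the codomain has a preimage: 1 = φ(6), 2 = φ(12), 3 = φ(5), 4 = φ(7), 5 = φ(10), 6 = φ(3), 7 = φ(11), 8 = φ(2), 9 = φ(4), 10 = φ(1), 11 = φ(8), 12 = φ(15).
Thus φ is surjective.
The image of φ is {1, 2, 3, 4, 5, 6, 7, 8, 9, 10, 11, 12}, which has 12 elements.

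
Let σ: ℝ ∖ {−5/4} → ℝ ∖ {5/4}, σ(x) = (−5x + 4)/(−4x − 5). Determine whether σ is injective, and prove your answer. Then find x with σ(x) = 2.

-14/3

Suppose σ(a) = σ(b). Cross-multiplying: (−5a + 4)(−4b − 5) = (−5b + 4)(−4a − 5).
Expanding both sides and cancelling the symmetric terms leaves 41·(a − b) = 0. Since 41 ≠ 0, a = b. So σ is injective.
Solving σ(x) = 2: cross-multiplying gives −5x + 4 = 2(−4x − 5), which rearranges to 3x = −14, so x = −14/3.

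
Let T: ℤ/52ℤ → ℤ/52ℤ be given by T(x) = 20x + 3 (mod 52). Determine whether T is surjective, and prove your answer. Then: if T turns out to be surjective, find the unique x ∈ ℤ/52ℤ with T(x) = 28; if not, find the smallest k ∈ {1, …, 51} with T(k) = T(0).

13

Recall that T is surjective if every y in the codomain equals T(x) for some x in the domain.
Since gcd(20, 52) = 4, we have 20x ≡ 0 (mod 4) for all x, so T(x) ≡ 3 (mod 4).
But 0 ≢ 3 (mod 4), so 0 ∈ ℤ/52ℤ has no preimage. So T is not surjective.
Since T is not surjective, we find the least positive k with T(k) = T(0): this means 20k ≡ 0 (mod 52), i.e. 52 ∣ 20k. Since gcd(20, 52) = 4, dividing through by 4 this holds exactly when 13 ∣ 5k, and as gcd(5, 13) = 1, exactly when 13 ∣ k.
The smallest positive such k is 13.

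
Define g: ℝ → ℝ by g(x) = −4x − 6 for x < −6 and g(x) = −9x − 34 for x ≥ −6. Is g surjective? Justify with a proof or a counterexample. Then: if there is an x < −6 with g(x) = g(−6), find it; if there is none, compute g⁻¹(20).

Both pieces are strictly decreasing (slopes −4 and −9), so each is injective on its own interval.
The left piece maps (−∞, −6) onto (18, ∞); the right piece maps [−6, ∞) onto (−∞, 20].
The union (18, ∞) ∪ (−∞, 20] covers ℝ, so g is surjective.
For the follow-up: the images overlap, so an x < −6 with g(x) = g(−6) exists. g(−6) = 20; solving −4x − 6 = 20 for x < −6 gives x = (20 + 6)/(−4) = −13/2.

-13/2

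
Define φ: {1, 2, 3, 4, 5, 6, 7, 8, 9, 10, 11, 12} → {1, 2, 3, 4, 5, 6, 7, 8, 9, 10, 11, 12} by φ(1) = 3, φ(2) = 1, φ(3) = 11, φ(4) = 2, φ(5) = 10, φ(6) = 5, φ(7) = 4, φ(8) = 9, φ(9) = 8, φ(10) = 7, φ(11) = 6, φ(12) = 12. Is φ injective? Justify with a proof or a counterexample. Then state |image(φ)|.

The values φ(1), …, φ(12) are 3, 1, 11, 2, 10, 5, 4, 9, 8, 7, 6, 12 — all distinct.
So φ(s) = φ(t) only when s = t, and φ is injective.
The image of φ is {1, 2, 3, 4, 5, 6, 7, 8, 9, 10, 11, 12}, which has 12 elements.

12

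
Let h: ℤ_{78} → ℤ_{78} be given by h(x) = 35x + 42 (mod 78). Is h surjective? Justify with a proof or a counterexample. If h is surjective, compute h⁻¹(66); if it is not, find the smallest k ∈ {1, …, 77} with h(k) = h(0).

72

Recall: surjectivity means every element of the codomain has a preimage under h.
Since gcd(35, 78) = 1, 35 is invertible modulo 78. Euclid's algorithm: 78 = 2·35 + 8, 35 = 4·8 + 3, 8 = 2·3 + 2, 3 = 1·2 + 1; back-substituting gives 1 = 29·35 − 13·78, so 35⁻¹ ≡ 29 (mod 78).
For any y ∈ ℤ_{78}, x = 29(y − 42) mod 78 satisfies h(x) = 35·29(y − 42) + 42 ≡ y (since 35·29 ≡ 1 mod 78). So every y has a preimage.
So h is surjective.
Since h is surjective, we find h⁻¹(66): we need 35x ≡ 66 − 42 ≡ 24 (mod 78). Using 35⁻¹ = 29: x ≡ 29·24 = 696 = 8·78 + 72, so x = 72.
Check: h(72) = 35·72 + 42 = 2562 = 32·78 + 66 ≡ 66 (mod 78).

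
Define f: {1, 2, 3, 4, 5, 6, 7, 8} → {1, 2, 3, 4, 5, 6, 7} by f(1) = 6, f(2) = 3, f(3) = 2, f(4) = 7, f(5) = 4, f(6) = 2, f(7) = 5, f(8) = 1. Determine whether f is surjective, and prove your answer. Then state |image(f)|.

7

Every element of the codomain has a preimage: 1 = f(8), 2 = f(3), 3 = f(2), 4 = f(5), 5 = f(7), 6 = f(1), 7 = f(4).
So f is surjective.
The image of f is {1, 2, 3, 4, 5, 6, 7}, which has 7 elements.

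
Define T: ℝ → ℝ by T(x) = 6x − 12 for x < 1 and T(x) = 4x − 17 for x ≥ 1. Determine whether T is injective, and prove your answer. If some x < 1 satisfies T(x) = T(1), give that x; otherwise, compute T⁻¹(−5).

Both pieces are strictly increasing (slopes 6 and 4), so each is injective on its own interval.
The left piece maps (−∞, 1) onto (−∞, −6); the right piece maps [1, ∞) onto [−13, ∞).
These images overlap. In particular T(1) = −13 (right piece), and solving 6x − 12 = −13 on the left piece gives x = −1/6 < 1.
So T(−1/6) = T(1) with −1/6 ≠ 1, and T is not injective. This x = −1/6 is the requested value below 1.

-1/6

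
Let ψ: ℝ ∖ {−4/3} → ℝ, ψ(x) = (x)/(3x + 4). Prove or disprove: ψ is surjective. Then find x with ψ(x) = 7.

-7/5

If ψ(x) = 1/3, cross-multiplying gives 3(x) = 1(3x + 4), which simplifies to 0 = 4 — false.  So 1/3 has no preimage and ψ is not surjective.
Solving ψ(x) = 7: cross-multiplying gives x = 7(3x + 4), which rearranges to −20x = 28, so x = −7/5.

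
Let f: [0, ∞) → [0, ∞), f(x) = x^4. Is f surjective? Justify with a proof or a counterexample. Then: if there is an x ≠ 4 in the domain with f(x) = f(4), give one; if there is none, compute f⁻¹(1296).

For any y ∈ [0, ∞), x = y^{1/4} ∈ [0, ∞) gives f(x) = y, so f is surjective.
Since x ↦ x^4 is strictly increasing on [0, ∞), it is injective there, so no x ≠ 4 in the domain has f(x) = f(4). We therefore compute f⁻¹(1296) = 1296^{1/4} = 6 (indeed 6^4 = 1296).

6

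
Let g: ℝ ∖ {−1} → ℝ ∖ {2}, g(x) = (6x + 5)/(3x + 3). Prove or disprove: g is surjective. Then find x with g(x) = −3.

-14/15

For any y ≠ 2, solving y(3x + 3) = 6x + 5 for x gives a well-defined x ≠ −1. So g is surjective.
Solving g(x) = −3: cross-multiplying gives 6x + 5 = −3(3x + 3), which rearranges to 15x = −14, so x = −14/15.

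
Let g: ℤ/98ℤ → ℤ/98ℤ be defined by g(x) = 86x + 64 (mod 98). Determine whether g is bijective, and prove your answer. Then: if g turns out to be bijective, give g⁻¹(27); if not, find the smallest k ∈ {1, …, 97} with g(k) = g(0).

49

We have gcd(86, 98) = 2 > 1. Taking a = 0 and b = 49: g(0) = 64 and g(49) = 86·49 + 64 = 4278 ≡ 64 (mod 98).
So g(0) = g(49) while 0 ≠ 49, so g is not injective, hence not bijective.
Since g is not bijective, we find the least positive k with g(k) = g(0): this means 86k ≡ 0 (mod 98), i.e. 98 ∣ 86k. Since gcd(86, 98) = 2, dividing through by 2 this holds exactly when 49 ∣ 43k, and as gcd(43, 49) = 1, exactly when 49 ∣ k.
The smallest positive such k is 49.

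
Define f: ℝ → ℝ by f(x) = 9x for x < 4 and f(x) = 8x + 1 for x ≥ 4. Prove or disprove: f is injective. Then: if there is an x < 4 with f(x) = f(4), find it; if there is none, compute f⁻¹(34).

Both pieces are strictly increasing (slopes 9 and 8), so each is injective on its own interval.
The left piece maps (−∞, 4) onto (−∞, 36); the right piece maps [4, ∞) onto [33, ∞).
These images overlap. In particular f(4) = 33 (right piece), and solving 9x = 33 on the left piece gives x = 11/3 < 4.
So f(11/3) = f(4) with 11/3 ≠ 4, and f is not injective. This x = 11/3 is the requested value below 4.

11/3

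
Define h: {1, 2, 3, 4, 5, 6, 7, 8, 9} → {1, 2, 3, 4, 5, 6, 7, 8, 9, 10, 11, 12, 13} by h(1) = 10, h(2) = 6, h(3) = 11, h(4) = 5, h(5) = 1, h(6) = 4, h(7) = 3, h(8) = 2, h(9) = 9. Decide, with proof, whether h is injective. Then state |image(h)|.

9

The values h(1), …, h(9) are 10, 6, 11, 5, 1, 4, 3, 2, 9 — all distinct.
So h(a) = h(b) only when a = b, and h is injective.
The image of h is {1, 2, 3, 4, 5, 6, 9, 10, 11}, which has 9 elements.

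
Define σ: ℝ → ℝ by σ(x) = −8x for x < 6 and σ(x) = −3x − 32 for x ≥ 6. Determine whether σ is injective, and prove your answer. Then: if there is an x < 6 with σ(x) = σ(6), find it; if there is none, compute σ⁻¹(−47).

Both pieces are strictly decreasing (slopes −8 and −3), so each is injective on its own interval.
The left piece maps (−∞, 6) onto (−48, ∞); the right piece maps [6, ∞) onto (−∞, −50].
These images are disjoint, so no value is attained by both pieces. Hence σ is injective.
Because the two images are disjoint, no x < 6 has σ(x) = σ(6), so we compute σ⁻¹(−47): −47 lies in (−48, ∞), so solve −8x = −47: x = (−47 − 0)/(−8) = 47/8.

47/8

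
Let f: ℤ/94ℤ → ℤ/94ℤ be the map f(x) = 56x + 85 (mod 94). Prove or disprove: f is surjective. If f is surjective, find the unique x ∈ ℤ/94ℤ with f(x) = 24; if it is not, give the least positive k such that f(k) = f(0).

Recall: surjectivity means every element of the codomain has a preimage under f.
Since gcd(56, 94) = 2, we have 56x ≡ 0 (mod 2) for all x, so f(x) ≡ 1 (mod 2).
But 0 ≢ 1 (mod 2), so 0 ∈ ℤ/94ℤ has no preimage. Hence f is not surjective.
Since f is not surjective, we find the least positive k with f(k) = f(0): this means 56k ≡ 0 (mod 94), i.e. 94 ∣ 56k. Since gcd(56, 94) = 2, dividing through by 2 this holds exactly when 47 ∣ 28k, and as gcd(28, 47) = 1, exactly when 47 ∣ k.
The smallest positive such k is 47.

47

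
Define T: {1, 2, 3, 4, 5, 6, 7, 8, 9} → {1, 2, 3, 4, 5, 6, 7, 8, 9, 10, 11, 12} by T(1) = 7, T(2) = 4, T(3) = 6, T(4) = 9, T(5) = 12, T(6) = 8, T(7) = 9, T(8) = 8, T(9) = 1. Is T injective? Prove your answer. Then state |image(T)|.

7

T(4) = 9 = T(7) with 4 ≠ 7, so T is not injective.
The image of T is {1, 4, 6, 7, 8, 9, 12}, which has 7 elements.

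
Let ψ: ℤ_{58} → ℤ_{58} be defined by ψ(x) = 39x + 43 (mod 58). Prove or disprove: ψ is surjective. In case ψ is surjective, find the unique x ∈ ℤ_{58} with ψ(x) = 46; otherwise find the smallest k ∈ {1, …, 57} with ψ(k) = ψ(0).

9

Recall that surjectivity means every element of the codomain has a preimage under ψ.
Since gcd(39, 58) = 1, 39 is invertible modulo 58. Euclid's algorithm: 58 = 1·39 + 19, 39 = 2·19 + 1; back-substituting gives 1 = 3·39 − 2·58, so 39⁻¹ ≡ 3 (mod 58).
Then y ↦ 3(y − 43) is a two-sided inverse to ψ, so every y ∈ ℤ_{58} has a preimage.
Thus ψ is surjective.
Since ψ is surjective, we find ψ⁻¹(46): we need 39x ≡ 46 − 43 ≡ 3 (mod 58). Using 39⁻¹ = 3: x ≡ 3·3 = 9, so x = 9.
Check: ψ(9) = 39·9 + 43 = 394 = 6·58 + 46 ≡ 46 (mod 58).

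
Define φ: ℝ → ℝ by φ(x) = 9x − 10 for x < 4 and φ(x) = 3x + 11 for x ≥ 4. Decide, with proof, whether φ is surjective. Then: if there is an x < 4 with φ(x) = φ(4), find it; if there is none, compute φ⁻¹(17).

Both pieces are strictly increasing (slopes 9 and 3), so each is injective on its own interval.
The left piece maps (−∞, 4) onto (−∞, 26); the right piece maps [4, ∞) onto [23, ∞).
The union (−∞, 26) ∪ [23, ∞) covers ℝ, so φ is surjective.
For the follow-up: the images overlap, so an x < 4 with φ(x) = φ(4) exists. φ(4) = 23; solving 9x − 10 = 23 for x < 4 gives x = (23 + 10)/9 = 11/3.

11/3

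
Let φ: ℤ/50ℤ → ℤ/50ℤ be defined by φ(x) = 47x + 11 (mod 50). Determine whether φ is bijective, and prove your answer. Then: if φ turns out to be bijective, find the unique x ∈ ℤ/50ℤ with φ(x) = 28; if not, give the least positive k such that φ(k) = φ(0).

Suppose φ(a) = φ(b) in ℤ/50ℤ. Then 47a + 11 ≡ 47b + 11 (mod 50), so 47(a − b) ≡ 0 (mod 50).
Since gcd(47, 50) = 1, 47 is invertible modulo 50, thus a − b ≡ 0 (mod 50), i.e. a = b.
We now compute 47⁻¹ mod 50 explicitly. Euclid's algorithm: 50 = 1·47 + 3, 47 = 15·3 + 2, 3 = 1·2 + 1; back-substituting gives 1 = 33·47 − 31·50, so 47⁻¹ ≡ 33 (mod 50).
Then y ↦ 33(y − 11) is a two-sided inverse to φ, so every y ∈ ℤ/50ℤ has a preimage.
Hence φ is bijective.
Since φ is bijective, we compute φ⁻¹(28): solve 47x + 11 ≡ 28 (mod 50), i.e. 47x ≡ 17 (mod 50).
Multiplying by 47⁻¹ = 33 gives x ≡ 33·17 = 561 = 11·50 + 11 ≡ 11 (mod 50).
Check: φ(11) = 47·11 + 11 = 528 = 10·50 + 28 ≡ 28 (mod 50).

11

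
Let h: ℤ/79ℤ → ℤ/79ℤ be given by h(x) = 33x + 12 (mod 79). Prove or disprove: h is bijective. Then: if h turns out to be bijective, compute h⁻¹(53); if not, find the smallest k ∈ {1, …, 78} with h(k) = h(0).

By definition, injectivity means: for all s, t in the domain, h(s) = h(t) implies s = t.
If h(s) = h(t), then 33s ≡ 33t (mod 79). Because gcd(33, 79) = 1, we may cancel 33 to get s ≡ t (mod 79).
We now compute 33⁻¹ mod 79 explicitly. Euclid's algorithm: 79 = 2·33 + 13, 33 = 2·13 + 7, 13 = 1·7 + 6, 7 = 1·6 + 1; back-substituting gives 1 = 12·33 − 5·79, so 33⁻¹ ≡ 12 (mod 79).
For any y ∈ ℤ/79ℤ, x = 12(y − 12) mod 79 satisfies h(x) = 33·12(y − 12) + 12 ≡ y (since 33·12 ≡ 1 mod 79). So every y has a preimage.
Therefore h is bijective.
Since h is bijective, we find h⁻¹(53): we need 33x ≡ 53 − 12 ≡ 41 (mod 79). Using 33⁻¹ = 12: x ≡ 12·41 = 492 = 6·79 + 18, so x = 18.
Check: h(18) = 33·18 + 12 = 606 = 7·79 + 53 ≡ 53 (mod 79).

18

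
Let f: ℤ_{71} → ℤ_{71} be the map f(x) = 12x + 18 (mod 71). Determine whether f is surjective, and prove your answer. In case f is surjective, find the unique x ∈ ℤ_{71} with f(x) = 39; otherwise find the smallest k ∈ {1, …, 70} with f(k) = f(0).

55

By definition, surjectivity means every element of the codomain has a preimage under f.
Since gcd(12, 71) = 1, 12 is invertible modulo 71. Euclid's algorithm: 71 = 5·12 + 11, 12 = 1·11 + 1; back-substituting gives 1 = 6·12 − 1·71, so 12⁻¹ ≡ 6 (mod 71).
For any y ∈ ℤ_{71}, x = 6(y − 18) mod 71 satisfies f(x) = 12·6(y − 18) + 18 ≡ y (since 12·6 ≡ 1 mod 71). So every y has a preimage.
Therefore f is surjective.
Since f is surjective, we find f⁻¹(39): we need 12x ≡ 39 − 18 ≡ 21 (mod 71). Using 12⁻¹ = 6: x ≡ 6·21 = 126 = 1·71 + 55, so x = 55.
Check: f(55) = 12·55 + 18 = 678 = 9·71 + 39 ≡ 39 (mod 71).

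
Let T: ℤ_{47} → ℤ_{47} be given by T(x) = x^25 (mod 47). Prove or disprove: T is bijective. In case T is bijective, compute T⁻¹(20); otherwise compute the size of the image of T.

11

Since 47 is prime, the nonzero elements of ℤ_{47} form a cyclic group of order 46.
As gcd(25, 46) = 1, raising to the 25th power is a bijection on this group: if u^25 ≡ v^25 then (uv^{−1})^25 = 1, and the only element of order dividing gcd(25, 46) = 1 is 1, so u = v.
With T(0) = 0 this makes T injective on all of ℤ_{47}, hence bijective (finite equal-size domain and codomain). In particular T is bijective.
Since T is bijective, we find the preimage of 20. The inverse of x ↦ x^25 on (ℤ_{47})^× is x ↦ x^35, because 25·35 = 875 = 19·46 + 1 ≡ 1 (mod 46) and x^{46} = 1 for x ≠ 0 (Fermat). So T⁻¹(20) = 20^35 mod 47.
Repeated squaring mod 47: 20^1 ≡ 20, 20^2 ≡ 20² = 400 ≡ 24, 20^4 ≡ 24² = 576 ≡ 12, 20^8 ≡ 12² = 144 ≡ 3, 20^16 ≡ 3² = 9, 20^32 ≡ 9² = 81 ≡ 34. Since 35 = 32 + 2 + 1, 20^35 ≡ 34·24·20: 34·24 = 816 ≡ 17, then 17·20 = 340 ≡ 11. So 20^35 ≡ 11 (mod 47).
Hence T⁻¹(20) = 11.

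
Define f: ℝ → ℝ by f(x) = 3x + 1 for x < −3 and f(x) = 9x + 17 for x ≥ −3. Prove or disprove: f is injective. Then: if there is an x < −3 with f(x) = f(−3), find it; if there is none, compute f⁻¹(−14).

Both pieces are strictly increasing (slopes 3 and 9), so each is injective on its own interval.
The left piece maps (−∞, −3) onto (−∞, −8); the right piece maps [−3, ∞) onto [−10, ∞).
These images overlap. In particular f(−3) = −10 (right piece), and solving 3x + 1 = −10 on the left piece gives x = −11/3 < −3.
So f(−11/3) = f(−3) with −11/3 ≠ −3, and f is not injective. This x = −11/3 is the requested value below −3.

-11/3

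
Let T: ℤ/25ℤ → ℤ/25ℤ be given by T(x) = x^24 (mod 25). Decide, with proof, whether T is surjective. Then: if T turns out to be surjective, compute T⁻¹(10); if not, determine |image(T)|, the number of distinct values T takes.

T(3): Repeated squaring mod 25: 3^1 ≡ 3, 3^2 ≡ 3² = 9, 3^4 ≡ 9² = 81 ≡ 6, 3^8 ≡ 6² = 36 ≡ 11, 3^16 ≡ 11² = 121 ≡ 21. Since 24 = 16 + 8, 3^24 ≡ 21·11: 21·11 = 231 ≡ 6. So 3^24 ≡ 6 (mod 25).
T(4): Repeated squaring mod 25: 4^1 ≡ 4, 4^2 ≡ 4² = 16, 4^4 ≡ 16² = 256 ≡ 6, 4^8 ≡ 6² = 36 ≡ 11, 4^16 ≡ 11² = 121 ≡ 21. Since 24 = 16 + 8, 4^24 ≡ 21·11: 21·11 = 231 ≡ 6. So 4^24 ≡ 6 (mod 25).
So T(3) = T(4) = 6 while 3 ≠ 4, therefore T is not injective.
A non-injective map from the 25-element set ℤ/25ℤ to itself takes at most 24 distinct values, so it cannot be surjective. Hence T is not surjective.
Since T is not surjective, we determine |image(T)|. Computing x^24 mod 25 for each x (by repeated squaring, reducing mod 25 at every step), the values T(0), T(1), …, T(24) are: 0, 1, 16, 6, 6, 0, 21, 1, 21, 11, 0, 16, 11, 11, 16, 0, 11, 21, 1, 21, 0, 6, 6, 16, 1.
The distinct values are {0, 1, 6, 11, 16, 21}; there are 6 of them.

6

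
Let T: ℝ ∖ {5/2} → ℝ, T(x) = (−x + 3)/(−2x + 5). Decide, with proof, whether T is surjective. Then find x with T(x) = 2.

7/3

If T(x) = 1/2, cross-multiplying gives −2(−x + 3) = −1(−2x + 5), which simplifies to −6 = −5 — false.  So 1/2 has no preimage and T is not surjective.
Solving T(x) = 2: cross-multiplying gives −x + 3 = 2(−2x + 5), which rearranges to 3x = 7, so x = 7/3.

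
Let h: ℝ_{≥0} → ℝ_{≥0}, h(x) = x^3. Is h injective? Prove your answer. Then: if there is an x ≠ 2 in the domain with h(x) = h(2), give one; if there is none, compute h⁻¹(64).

On ℝ_{≥0}, x ↦ x^3 is strictly increasing, so h(x_1) = h(x_2) forces x_1 = x_2. So h is injective.
Since x ↦ x^3 is strictly increasing on ℝ_{≥0}, it is injective there, so no x ≠ 2 in the domain has h(x) = h(2). We therefore compute h⁻¹(64) = 64^{1/3} = 4 (indeed 4^3 = 64).

4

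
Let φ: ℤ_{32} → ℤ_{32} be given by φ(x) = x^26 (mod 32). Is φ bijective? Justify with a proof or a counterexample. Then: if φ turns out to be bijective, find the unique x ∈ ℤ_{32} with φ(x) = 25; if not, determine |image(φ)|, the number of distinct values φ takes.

φ(0) = 0^26 = 0.
φ(2): Repeated squaring mod 32: 2^1 ≡ 2, 2^2 ≡ 2² = 4, 2^4 ≡ 4² = 16, 2^8 ≡ 16² = 256 ≡ 0, 2^16 ≡ 0² = 0. Since 26 = 16 + 8 + 2, 2^26 ≡ 0·0·4: 0·0 = 0, then 0·4 = 0. So 2^26 ≡ 0 (mod 32).
So φ(0) = φ(2) = 0 while 0 ≠ 2, so φ is not injective, hence not bijective.
Since φ is not bijective, we determine |image(φ)|. Computing x^26 mod 32 for each x (by repeated squaring, reducing mod 32 at every step), the values φ(0), φ(1), …, φ(31) are: 0, 1, 0, 9, 0, 25, 0, 17, 0, 17, 0, 25, 0, 9, 0, 1, 0, 1, 0, 9, 0, 25, 0, 17, 0, 17, 0, 25, 0, 9, 0, 1.
The distinct values are {0, 1, 9, 17, 25}; there are 5 of them.

5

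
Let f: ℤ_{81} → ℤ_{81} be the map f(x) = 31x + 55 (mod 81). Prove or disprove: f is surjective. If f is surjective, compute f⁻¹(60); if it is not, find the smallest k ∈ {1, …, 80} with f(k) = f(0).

Since gcd(31, 81) = 1, 31 is invertible modulo 81. Euclid's algorithm: 81 = 2·31 + 19, 31 = 1·19 + 12, 19 = 1·12 + 7, 12 = 1·7 + 5, 7 = 1·5 + 2, 5 = 2·2 + 1; back-substituting gives 1 = 34·31 − 13·81, so 31⁻¹ ≡ 34 (mod 81).
Then y ↦ 34(y − 55) is a two-sided inverse to f, so every y ∈ ℤ_{81} has a preimage.
Therefore f is surjective.
Since f is surjective, we compute f⁻¹(60): solve 31x + 55 ≡ 60 (mod 81), i.e. 31x ≡ 5 (mod 81).
Multiplying by 31⁻¹ = 34 gives x ≡ 34·5 = 170 = 2·81 + 8 ≡ 8 (mod 81).
Check: f(8) = 31·8 + 55 = 303 = 3·81 + 60 ≡ 60 (mod 81).

8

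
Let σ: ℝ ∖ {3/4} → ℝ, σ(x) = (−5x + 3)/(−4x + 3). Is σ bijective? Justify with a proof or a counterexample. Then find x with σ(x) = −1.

If σ(x) = 5/4, cross-multiplying gives −4(−5x + 3) = −5(−4x + 3), which simplifies to −12 = −15 — false.  So 5/4 has no preimage and σ is not surjective.
Hence σ is not bijective.
Solving σ(x) = −1: cross-multiplying gives −5x + 3 = −1(−4x + 3), which rearranges to −9x = −6, so x = 2/3.

2/3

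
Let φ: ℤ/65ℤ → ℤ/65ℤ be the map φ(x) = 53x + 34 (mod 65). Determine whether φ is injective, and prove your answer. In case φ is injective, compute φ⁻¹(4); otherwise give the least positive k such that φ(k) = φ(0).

Suppose φ(x_1) = φ(x_2) in ℤ/65ℤ. Then 53x_1 + 34 ≡ 53x_2 + 34 (mod 65), therefore 53(x_1 − x_2) ≡ 0 (mod 65).
Since gcd(53, 65) = 1, 53 is invertible modulo 65, therefore x_1 − x_2 ≡ 0 (mod 65), i.e. x_1 = x_2.
Hence φ is injective.
We now compute 53⁻¹ mod 65 explicitly. Euclid's algorithm: 65 = 1·53 + 12, 53 = 4·12 + 5, 12 = 2·5 + 2, 5 = 2·2 + 1; back-substituting gives 1 = 27·53 − 22·65, so 53⁻¹ ≡ 27 (mod 65).
Since φ is injective, we compute φ⁻¹(4): solve 53x + 34 ≡ 4 (mod 65), i.e. 53x ≡ 35 (mod 65).
Multiplying by 53⁻¹ = 27 gives x ≡ 27·35 = 945 = 14·65 + 35 ≡ 35 (mod 65).
Check: φ(35) = 53·35 + 34 = 1889 = 29·65 + 4 ≡ 4 (mod 65).

35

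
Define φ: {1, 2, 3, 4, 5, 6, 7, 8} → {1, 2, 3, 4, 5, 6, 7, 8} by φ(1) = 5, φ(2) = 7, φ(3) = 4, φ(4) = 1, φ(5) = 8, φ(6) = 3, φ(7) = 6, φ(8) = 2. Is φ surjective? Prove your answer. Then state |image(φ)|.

Every element of the codomain has a preimage: 1 = φ(4), 2 = φ(8), 3 = φ(6), 4 = φ(3), 5 = φ(1), 6 = φ(7), 7 = φ(2), 8 = φ(5).
Therefore φ is surjective.
The image of φ is {1, 2, 3, 4, 5, 6, 7, 8}, which has 8 elements.

8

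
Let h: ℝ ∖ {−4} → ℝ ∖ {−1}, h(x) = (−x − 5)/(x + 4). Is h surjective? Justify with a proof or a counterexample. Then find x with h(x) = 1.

-9/2

For any y ≠ −1, solving y(x + 4) = −x − 5 for x gives a well-defined x ≠ −4. So h is surjective.
Solving h(x) = 1: cross-multiplying gives −x − 5 = 1(x + 4), which rearranges to −2x = 9, so x = −9/2.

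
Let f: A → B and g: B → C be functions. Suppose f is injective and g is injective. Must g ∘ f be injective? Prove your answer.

Suppose (g ∘ f)(s) = (g ∘ f)(t), i.e. g(f(s)) = g(f(t)).
Since g is injective, f(s) = f(t). Since f is injective, s = t. Therefore g ∘ f is injective.

injective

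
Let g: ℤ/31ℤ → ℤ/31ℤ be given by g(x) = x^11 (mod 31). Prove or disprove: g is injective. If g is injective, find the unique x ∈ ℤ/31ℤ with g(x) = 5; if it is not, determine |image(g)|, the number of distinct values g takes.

Since 31 is prime, the nonzero elements of ℤ/31ℤ form a cyclic group of order 30.
As gcd(11, 30) = 1, raising to the 11th power is a bijection on this group: if a^11 ≡ b^11 then (ab^{−1})^11 = 1, and the only element of order dividing gcd(11, 30) = 1 is 1, so a = b.
With g(0) = 0 this makes g injective on all of ℤ/31ℤ, hence bijective (finite equal-size domain and codomain). In particular g is injective.
Since g is injective, we find the preimage of 5. The inverse of x ↦ x^11 on (ℤ/31ℤ)^× is x ↦ x^11, because 11·11 = 121 = 4·30 + 1 ≡ 1 (mod 30) and x^{30} = 1 for x ≠ 0 (Fermat). So g⁻¹(5) = 5^11 mod 31.
Repeated squaring mod 31: 5^1 ≡ 5, 5^2 ≡ 5² = 25, 5^4 ≡ 25² = 625 ≡ 5, 5^8 ≡ 5² = 25. Since 11 = 8 + 2 + 1, 5^11 ≡ 25·25·5: 25·25 = 625 ≡ 5, then 5·5 = 25. So 5^11 ≡ 25 (mod 31).
Hence g⁻¹(5) = 25.

25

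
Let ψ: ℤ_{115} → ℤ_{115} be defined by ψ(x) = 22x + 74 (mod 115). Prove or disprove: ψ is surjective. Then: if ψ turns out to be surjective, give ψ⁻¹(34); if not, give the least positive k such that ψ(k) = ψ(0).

40

By definition, surjectivity means every element of the codomain has a preimage under ψ.
Since gcd(22, 115) = 1, 22 is invertible modulo 115. Euclid's algorithm: 115 = 5·22 + 5, 22 = 4·5 + 2, 5 = 2·2 + 1; back-substituting gives 1 = 68·22 − 13·115, so 22⁻¹ ≡ 68 (mod 115).
For any y ∈ ℤ_{115}, x = 68(y − 74) mod 115 satisfies ψ(x) = 22·68(y − 74) + 74 ≡ y (since 22·68 ≡ 1 mod 115). So every y has a preimage.
So ψ is surjective.
Since ψ is surjective, we find ψ⁻¹(34): we need 22x ≡ 34 − 74 ≡ 75 (mod 115). Using 22⁻¹ = 68: x ≡ 68·75 = 5100 = 44·115 + 40, so x = 40.
Check: ψ(40) = 22·40 + 74 = 954 = 8·115 + 34 ≡ 34 (mod 115).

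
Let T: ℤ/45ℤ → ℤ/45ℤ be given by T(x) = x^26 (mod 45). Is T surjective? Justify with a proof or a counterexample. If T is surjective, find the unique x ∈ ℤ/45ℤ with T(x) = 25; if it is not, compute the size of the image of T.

T(2): Repeated squaring mod 45: 2^1 ≡ 2, 2^2 ≡ 2² = 4, 2^4 ≡ 4² = 16, 2^8 ≡ 16² = 256 ≡ 31, 2^16 ≡ 31² = 961 ≡ 16. Since 26 = 16 + 8 + 2, 2^26 ≡ 16·31·4: 16·31 = 496 ≡ 1, then 1·4 = 4. So 2^26 ≡ 4 (mod 45).
T(7): Repeated squaring mod 45: 7^1 ≡ 7, 7^2 ≡ 7² = 49 ≡ 4, 7^4 ≡ 4² = 16, 7^8 ≡ 16² = 256 ≡ 31, 7^16 ≡ 31² = 961 ≡ 16. Since 26 = 16 + 8 + 2, 7^26 ≡ 16·31·4: 16·31 = 496 ≡ 1, then 1·4 = 4. So 7^26 ≡ 4 (mod 45).
So T(2) = T(7) = 4 while 2 ≠ 7, therefore T is not injective.
A non-injective map from the 45-element set ℤ/45ℤ to itself takes at most 44 distinct values, so it cannot be surjective. Therefore T is not surjective.
Since T is not surjective, we determine |image(T)|. Computing x^26 mod 45 for each x (by repeated squaring, reducing mod 45 at every step), the values T(0), T(1), …, T(44) are: 0, 1, 4, 9, 16, 25, 36, 4, 19, 36, 10, 31, 9, 34, 16, 0, 31, 19, 9, 1, 40, 36, 34, 34, 36, 40, 1, 9, 19, 31, 0, 16, 34, 9, 31, 10, 36, 19, 4, 36, 25, 16, 9, 4, 1.
The distinct values are {0, 1, 4, 9, 10, 16, 19, 25, 31, 34, 36, 40}; there are 12 of them.

12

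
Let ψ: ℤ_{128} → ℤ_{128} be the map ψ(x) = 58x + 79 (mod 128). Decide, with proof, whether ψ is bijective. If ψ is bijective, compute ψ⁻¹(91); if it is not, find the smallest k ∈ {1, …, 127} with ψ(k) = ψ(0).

64

We have gcd(58, 128) = 2 > 1. Taking x_1 = 0 and x_2 = 64: ψ(0) = 79 and ψ(64) = 58·64 + 79 = 3791 ≡ 79 (mod 128).
So ψ(0) = ψ(64) while 0 ≠ 64, so ψ is not injective, hence not bijective.
Since ψ is not bijective, we find the least positive k with ψ(k) = ψ(0): this means 58k ≡ 0 (mod 128), i.e. 128 ∣ 58k. Since gcd(58, 128) = 2, dividing through by 2 this holds exactly when 64 ∣ 29k, and as gcd(29, 64) = 1, exactly when 64 ∣ k.
The smallest positive such k is 64.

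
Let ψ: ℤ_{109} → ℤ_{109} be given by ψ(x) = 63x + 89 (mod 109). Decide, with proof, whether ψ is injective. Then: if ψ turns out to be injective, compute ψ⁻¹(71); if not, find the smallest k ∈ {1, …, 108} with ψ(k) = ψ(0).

Recall: injectivity means: for all s, t in the domain, ψ(s) = ψ(t) implies s = t.
Suppose ψ(s) = ψ(t) in ℤ_{109}. Then 63s + 89 ≡ 63t + 89 (mod 109), thus 63(s − t) ≡ 0 (mod 109).
Since gcd(63, 109) = 1, 63 is invertible modulo 109, hence s − t ≡ 0 (mod 109), i.e. s = t.
So ψ is injective.
We now compute 63⁻¹ mod 109 explicitly. Euclid's algorithm: 109 = 1·63 + 46, 63 = 1·46 + 17, 46 = 2·17 + 12, 17 = 1·12 + 5, 12 = 2·5 + 2, 5 = 2·2 + 1; back-substituting gives 1 = 45·63 − 26·109, so 63⁻¹ ≡ 45 (mod 109).
Since ψ is injective, we compute ψ⁻¹(71): solve 63x + 89 ≡ 71 (mod 109), i.e. 63x ≡ 91 (mod 109).
Multiplying by 63⁻¹ = 45 gives x ≡ 45·91 = 4095 = 37·109 + 62 ≡ 62 (mod 109).
Check: ψ(62) = 63·62 + 89 = 3995 = 36·109 + 71 ≡ 71 (mod 109).

62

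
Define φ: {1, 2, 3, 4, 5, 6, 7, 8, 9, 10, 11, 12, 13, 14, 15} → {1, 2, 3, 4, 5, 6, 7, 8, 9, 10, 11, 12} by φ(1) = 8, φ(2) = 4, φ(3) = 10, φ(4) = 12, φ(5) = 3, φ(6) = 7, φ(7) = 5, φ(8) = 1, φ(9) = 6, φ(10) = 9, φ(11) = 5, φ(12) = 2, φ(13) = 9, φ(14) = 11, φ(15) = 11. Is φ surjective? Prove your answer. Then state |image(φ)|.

12

Every element of the codomain has a preimage: 1 = φ(8), 2 = φ(12), 3 = φ(5), 4 = φ(2), 5 = φ(7), 6 = φ(9), 7 = φ(6), 8 = φ(1), 9 = φ(10), 10 = φ(3), 11 = φ(14), 12 = φ(4).
Therefore φ is surjective.
The image of φ is {1, 2, 3, 4, 5, 6, 7, 8, 9, 10, 11, 12}, which has 12 elements.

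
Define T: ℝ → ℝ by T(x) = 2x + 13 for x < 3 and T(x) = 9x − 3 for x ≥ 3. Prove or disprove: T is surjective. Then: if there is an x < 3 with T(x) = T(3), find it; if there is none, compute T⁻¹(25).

28/9

Both pieces are strictly increasing (slopes 2 and 9), so each is injective on its own interval.
The left piece maps (−∞, 3) onto (−∞, 19); the right piece maps [3, ∞) onto [24, ∞).
The union (−∞, 19) ∪ [24, ∞) omits the interval between 19 and 24; in particular 19 has no preimage. So T is not surjective.
Because the two images are disjoint, no x < 3 has T(x) = T(3), so we compute T⁻¹(25): 25 lies in [24, ∞), so solve 9x − 3 = 25: x = (25 + 3)/9 = 28/9.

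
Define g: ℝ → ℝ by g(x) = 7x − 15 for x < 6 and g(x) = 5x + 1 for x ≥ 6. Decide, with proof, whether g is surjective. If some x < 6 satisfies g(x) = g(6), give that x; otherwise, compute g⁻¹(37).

Both pieces are strictly increasing (slopes 7 and 5), so each is injective on its own interval.
The left piece maps (−∞, 6) onto (−∞, 27); the right piece maps [6, ∞) onto [31, ∞).
The union (−∞, 27) ∪ [31, ∞) omits the interval between 27 and 31; in particular 27 has no preimage. So g is not surjective.
Because the two images are disjoint, no x < 6 has g(x) = g(6), so we compute g⁻¹(37): 37 lies in [31, ∞), so solve 5x + 1 = 37: x = (37 − 1)/5 = 36/5.

36/5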